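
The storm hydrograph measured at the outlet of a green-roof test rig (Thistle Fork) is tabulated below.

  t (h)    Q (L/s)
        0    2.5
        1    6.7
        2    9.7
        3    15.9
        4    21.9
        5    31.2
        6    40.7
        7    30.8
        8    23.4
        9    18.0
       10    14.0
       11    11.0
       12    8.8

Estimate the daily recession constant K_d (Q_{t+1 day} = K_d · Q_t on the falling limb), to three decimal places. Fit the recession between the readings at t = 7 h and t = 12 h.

Between t = 7 h and t = 12 h the flow falls from 30.8 to 8.8 L/s over 5×1 h = 5 h.
Per-interval ratio K = (8.8/30.8)^(1/5) = 0.7784; K_d = K^(24/1) = 0.002.

K_d ≈ 0.002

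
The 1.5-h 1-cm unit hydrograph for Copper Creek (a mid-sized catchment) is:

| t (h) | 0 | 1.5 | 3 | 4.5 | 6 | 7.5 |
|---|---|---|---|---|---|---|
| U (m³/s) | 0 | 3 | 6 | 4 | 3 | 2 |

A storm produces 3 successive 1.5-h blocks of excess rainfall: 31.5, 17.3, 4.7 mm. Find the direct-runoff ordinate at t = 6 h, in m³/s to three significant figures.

By discrete convolution, Q_j = Σ (P_i / 10 mm) · U_{j−i}.
At t = 6 h (j=4): Q = (31.5/10)·3 + (17.3/10)·4 + (4.7/10)·6 = 19.2 m³/s.

Q ≈ 19.2 m³/s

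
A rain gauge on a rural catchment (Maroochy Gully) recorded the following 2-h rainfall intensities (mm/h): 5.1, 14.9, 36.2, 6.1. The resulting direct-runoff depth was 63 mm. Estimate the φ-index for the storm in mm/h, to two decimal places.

Only the 2 blocks with intensity above φ contribute runoff: 14.9, 36.2 mm/h.
Σ(I−φ)·Δt = d  ⇒  (14.9+36.2 − 2φ)·2 = 63
φ = (51.10 − 63/2) / 2 = 9.80 mm/h.

φ ≈ 9.80 mm/h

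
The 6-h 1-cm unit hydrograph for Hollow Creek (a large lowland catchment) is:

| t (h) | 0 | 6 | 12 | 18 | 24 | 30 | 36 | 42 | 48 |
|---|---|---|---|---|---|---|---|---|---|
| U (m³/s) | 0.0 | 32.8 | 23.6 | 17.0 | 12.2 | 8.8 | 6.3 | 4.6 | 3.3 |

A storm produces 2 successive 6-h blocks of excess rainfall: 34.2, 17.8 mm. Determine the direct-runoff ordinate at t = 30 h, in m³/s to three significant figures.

Q ≈ 51.8 m³/s

By discrete convolution, Q_j = Σ (P_i / 10 mm) · U_{j−i}.
At t = 30 h (j=5): Q = (34.2/10)·8.8 + (17.8/10)·12.2 = 51.8 m³/s.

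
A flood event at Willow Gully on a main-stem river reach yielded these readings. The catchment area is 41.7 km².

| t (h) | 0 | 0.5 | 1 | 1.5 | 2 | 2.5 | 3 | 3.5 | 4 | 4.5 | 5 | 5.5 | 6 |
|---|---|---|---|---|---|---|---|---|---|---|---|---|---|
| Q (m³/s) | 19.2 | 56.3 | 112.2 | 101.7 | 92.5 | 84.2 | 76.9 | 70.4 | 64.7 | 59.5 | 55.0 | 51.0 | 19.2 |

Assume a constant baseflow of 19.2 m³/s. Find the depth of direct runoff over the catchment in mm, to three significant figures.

Direct runoff: 0.0, 37.1, 93.0, 82.5, 73.3, 65.0, 57.7, 51.2, 45.5, 40.3, 35.8, 31.8, 0.0 m³/s; ΣQ_DR = 613.2 m³/s.
V = ΣQ_DR · Δt = 613.2 × 1800 s = 1.104 × 10^6 m³.
Over A = 41.7 km², depth = V / A = 26.5 mm.

d ≈ 26.5 mm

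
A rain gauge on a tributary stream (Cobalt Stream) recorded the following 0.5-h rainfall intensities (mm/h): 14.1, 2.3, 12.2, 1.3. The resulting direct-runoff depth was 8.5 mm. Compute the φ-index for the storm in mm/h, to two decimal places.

φ ≈ 4.65 mm/h

Only the 2 blocks with intensity above φ contribute runoff: 14.1, 12.2 mm/h.
Σ(I−φ)·Δt = d  ⇒  (14.1+12.2 − 2φ)·0.5 = 8.5
φ = (26.30 − 8.5/0.5) / 2 = 4.65 mm/h.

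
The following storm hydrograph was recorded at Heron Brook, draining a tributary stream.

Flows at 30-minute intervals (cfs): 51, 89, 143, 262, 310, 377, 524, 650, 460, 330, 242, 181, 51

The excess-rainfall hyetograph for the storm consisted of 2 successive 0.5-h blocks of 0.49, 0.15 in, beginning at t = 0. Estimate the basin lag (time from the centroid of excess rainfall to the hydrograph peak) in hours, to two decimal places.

t_L ≈ 3.13 h

Centroid of excess rainfall: t_c = Σ P_i·t̄_i / ΣP_i = 0.3672 h (block centres at 0.25, 0.75 h).
Hydrograph peak occurs at t = 3.5 h, so basin lag t_L = 3.5 − 0.3672 = 3.13 h.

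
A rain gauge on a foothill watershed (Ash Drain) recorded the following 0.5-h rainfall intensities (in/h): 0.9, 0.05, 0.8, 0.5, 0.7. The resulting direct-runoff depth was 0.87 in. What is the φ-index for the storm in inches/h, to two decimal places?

Only the 4 blocks with intensity above φ contribute runoff: 0.9, 0.8, 0.5, 0.7 in/h.
Σ(I−φ)·Δt = d  ⇒  (0.9+0.8+0.5+0.7 − 4φ)·0.5 = 0.87
φ = (2.900 − 0.87/0.5) / 4 = 0.29 in/h.

φ ≈ 0.29 in/h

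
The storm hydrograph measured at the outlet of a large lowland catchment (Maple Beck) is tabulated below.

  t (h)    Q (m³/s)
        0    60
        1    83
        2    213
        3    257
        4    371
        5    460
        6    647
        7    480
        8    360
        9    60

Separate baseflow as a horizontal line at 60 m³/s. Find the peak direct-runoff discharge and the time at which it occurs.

Q_p = 587.0 m³/s at t = 6 h

Subtracting baseflow gives direct-runoff ordinates: 0.0, 23.0, 153.0, 197.0, 311.0, 400.0, 587.0, 420.0, 300.0, 0.0 m³/s.
The maximum is 587.0 m³/s, occurring at the reading for t = 6 h.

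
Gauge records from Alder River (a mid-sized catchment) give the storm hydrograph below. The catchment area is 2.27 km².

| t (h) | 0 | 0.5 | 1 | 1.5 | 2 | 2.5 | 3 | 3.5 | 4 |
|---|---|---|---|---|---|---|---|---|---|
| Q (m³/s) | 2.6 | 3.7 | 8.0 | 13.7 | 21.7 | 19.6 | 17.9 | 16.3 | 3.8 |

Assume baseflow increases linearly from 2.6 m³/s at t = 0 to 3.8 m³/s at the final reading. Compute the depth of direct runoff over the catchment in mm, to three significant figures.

Direct runoff: 0.00, 0.95, 5.10, 10.65, 18.50, 16.25, 14.40, 12.65, 0.00 m³/s; ΣQ_DR = 78.50 m³/s.
V = ΣQ_DR · Δt = 78.50 × 1800 s = 1.413 × 10^5 m³.
Over A = 2.27 km², depth = V / A = 62.2 mm.

d ≈ 62.2 mm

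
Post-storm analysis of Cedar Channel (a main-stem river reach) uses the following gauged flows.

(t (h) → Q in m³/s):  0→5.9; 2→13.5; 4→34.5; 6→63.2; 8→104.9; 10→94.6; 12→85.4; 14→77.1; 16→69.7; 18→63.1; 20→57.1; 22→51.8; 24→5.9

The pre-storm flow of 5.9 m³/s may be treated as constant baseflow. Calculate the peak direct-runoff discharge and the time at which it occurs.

Subtracting baseflow gives direct-runoff ordinates: 0.0, 7.6, 28.6, 57.3, 99.0, 88.7, 79.5, 71.2, 63.8, 57.2, 51.2, 45.9, 0.0 m³/s.
The maximum is 99.0 m³/s, occurring at the reading for t = 8 h.

Q_p = 99.0 m³/s at t = 8 h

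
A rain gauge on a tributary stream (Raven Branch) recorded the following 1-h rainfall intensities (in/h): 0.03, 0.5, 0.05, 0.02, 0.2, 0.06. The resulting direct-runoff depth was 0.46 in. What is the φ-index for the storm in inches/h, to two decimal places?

φ ≈ 0.12 in/h

Only the 2 blocks with intensity above φ contribute runoff: 0.5, 0.2 in/h.
Σ(I−φ)·Δt = d  ⇒  (0.5+0.2 − 2φ)·1 = 0.46
φ = (0.7000 − 0.46/1) / 2 = 0.12 in/h.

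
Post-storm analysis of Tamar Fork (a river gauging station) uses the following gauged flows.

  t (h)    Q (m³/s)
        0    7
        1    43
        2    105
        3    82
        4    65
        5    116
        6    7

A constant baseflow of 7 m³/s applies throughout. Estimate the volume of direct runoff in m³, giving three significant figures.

V ≈ 1.35 × 10^6 m³

Direct-runoff ordinates (Q − Q_b): 0.0, 36.0, 98.0, 75.0, 58.0, 109.0, 0.0 m³/s.
ΣQ_DR = 376.0 m³/s.
With Δt = 1 h = 3600 s, V = ΣQ_DR · Δt = 376.0 × 3600 = 1.35 × 10^6 m³.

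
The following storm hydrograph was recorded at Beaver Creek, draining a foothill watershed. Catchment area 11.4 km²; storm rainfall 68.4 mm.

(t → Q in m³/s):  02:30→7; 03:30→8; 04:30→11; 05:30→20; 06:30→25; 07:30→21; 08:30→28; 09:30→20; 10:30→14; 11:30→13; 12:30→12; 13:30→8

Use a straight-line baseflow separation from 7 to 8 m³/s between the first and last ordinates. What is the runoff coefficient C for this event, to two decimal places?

C ≈ 0.45

ΣQ_DR = 97.00 m³/s; V = ΣQ_DR·Δt = 3.492 × 10^5 m³.
Runoff depth d = V / A = 30.63 mm.
C = d / P = 30.63 / 68.4 = 0.45.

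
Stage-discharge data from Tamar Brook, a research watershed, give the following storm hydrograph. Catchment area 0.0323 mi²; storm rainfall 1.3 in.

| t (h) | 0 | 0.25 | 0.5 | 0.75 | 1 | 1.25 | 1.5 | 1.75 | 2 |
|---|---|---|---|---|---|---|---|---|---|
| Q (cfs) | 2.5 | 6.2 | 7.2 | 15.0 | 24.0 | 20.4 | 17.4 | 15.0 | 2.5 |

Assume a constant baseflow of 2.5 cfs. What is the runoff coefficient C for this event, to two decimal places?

C ≈ 0.81

ΣQ_DR = 87.70 cfs; V = ΣQ_DR·Δt = 78930 ft³.
Runoff depth d = V / A = 1.052 in.
C = d / P = 1.052 / 1.3 = 0.81.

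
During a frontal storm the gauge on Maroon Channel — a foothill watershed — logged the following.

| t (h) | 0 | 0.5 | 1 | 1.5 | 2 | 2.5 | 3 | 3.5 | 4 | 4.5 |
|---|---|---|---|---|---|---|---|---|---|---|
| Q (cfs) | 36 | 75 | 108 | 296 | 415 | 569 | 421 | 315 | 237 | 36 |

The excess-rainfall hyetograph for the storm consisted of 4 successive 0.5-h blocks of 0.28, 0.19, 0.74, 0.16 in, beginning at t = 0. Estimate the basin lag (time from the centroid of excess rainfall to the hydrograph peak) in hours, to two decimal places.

t_L ≈ 1.47 h

Centroid of excess rainfall: t_c = Σ P_i·t̄_i / ΣP_i = 1.0347 h (block centres at 0.25, 0.75, 1.25, 1.75 h).
Hydrograph peak occurs at t = 2.5 h, so basin lag t_L = 2.5 − 1.0347 = 1.47 h.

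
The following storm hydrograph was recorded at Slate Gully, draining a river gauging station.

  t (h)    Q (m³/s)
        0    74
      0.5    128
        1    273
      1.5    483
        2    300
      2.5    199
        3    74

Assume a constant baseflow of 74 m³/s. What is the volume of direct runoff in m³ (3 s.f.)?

Direct-runoff ordinates (Q − Q_b): 0.0, 54.0, 199.0, 409.0, 226.0, 125.0, 0.0 m³/s.
ΣQ_DR = 1013 m³/s.
With Δt = 0.5 h = 1800 s, V = ΣQ_DR · Δt = 1013 × 1800 = 1.82 × 10^6 m³.

V ≈ 1.82 × 10^6 m³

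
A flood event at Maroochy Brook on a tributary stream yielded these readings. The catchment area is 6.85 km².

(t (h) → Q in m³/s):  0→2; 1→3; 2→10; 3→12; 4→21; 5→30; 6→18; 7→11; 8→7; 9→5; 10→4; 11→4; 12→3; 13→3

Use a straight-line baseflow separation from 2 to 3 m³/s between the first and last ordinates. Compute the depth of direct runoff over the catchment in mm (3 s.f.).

Direct runoff: 0.00, 0.92, 7.85, 9.77, 18.69, 27.62, 15.54, 8.46, 4.38, 2.31, 1.23, 1.15, 0.08, 0.00 m³/s; ΣQ_DR = 98.00 m³/s.
V = ΣQ_DR · Δt = 98.00 × 3600 s = 3.528 × 10^5 m³.
Over A = 6.85 km², depth = V / A = 51.5 mm.

d ≈ 51.5 mm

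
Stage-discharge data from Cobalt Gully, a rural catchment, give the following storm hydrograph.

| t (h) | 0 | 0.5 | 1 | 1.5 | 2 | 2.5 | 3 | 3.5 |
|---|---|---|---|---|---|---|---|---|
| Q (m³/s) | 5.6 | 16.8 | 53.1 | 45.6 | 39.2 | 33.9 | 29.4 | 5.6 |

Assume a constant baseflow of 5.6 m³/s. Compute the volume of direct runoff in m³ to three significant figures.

Direct-runoff ordinates (Q − Q_b): 0.0, 11.2, 47.5, 40.0, 33.6, 28.3, 23.8, 0.0 m³/s.
ΣQ_DR = 184.4 m³/s.
With Δt = 0.5 h = 1800 s, V = ΣQ_DR · Δt = 184.4 × 1800 = 3.32 × 10^5 m³.

V ≈ 3.32 × 10^5 m³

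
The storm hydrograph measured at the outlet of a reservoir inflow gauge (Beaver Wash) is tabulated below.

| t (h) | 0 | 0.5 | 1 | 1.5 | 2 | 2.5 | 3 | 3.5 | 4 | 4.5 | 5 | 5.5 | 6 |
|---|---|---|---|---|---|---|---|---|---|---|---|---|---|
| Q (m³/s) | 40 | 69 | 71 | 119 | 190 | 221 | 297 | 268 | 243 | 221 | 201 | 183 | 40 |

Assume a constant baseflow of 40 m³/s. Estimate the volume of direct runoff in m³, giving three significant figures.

Direct-runoff ordinates (Q − Q_b): 0.0, 29.0, 31.0, 79.0, 150.0, 181.0, 257.0, 228.0, 203.0, 181.0, 161.0, 143.0, 0.0 m³/s.
ΣQ_DR = 1643 m³/s.
With Δt = 0.5 h = 1800 s, V = ΣQ_DR · Δt = 1643 × 1800 = 2.96 × 10^6 m³.

V ≈ 2.96 × 10^6 m³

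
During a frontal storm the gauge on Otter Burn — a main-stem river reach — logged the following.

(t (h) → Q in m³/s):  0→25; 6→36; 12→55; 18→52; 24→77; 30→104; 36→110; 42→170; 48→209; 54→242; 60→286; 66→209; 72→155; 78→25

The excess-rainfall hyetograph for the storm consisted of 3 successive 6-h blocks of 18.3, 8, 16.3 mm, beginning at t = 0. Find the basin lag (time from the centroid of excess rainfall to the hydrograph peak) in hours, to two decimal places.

Centroid of excess rainfall: t_c = Σ P_i·t̄_i / ΣP_i = 8.7183 h (block centres at 3, 9, 15 h).
Hydrograph peak occurs at t = 60 h, so basin lag t_L = 60 − 8.7183 = 51.28 h.

t_L ≈ 51.28 h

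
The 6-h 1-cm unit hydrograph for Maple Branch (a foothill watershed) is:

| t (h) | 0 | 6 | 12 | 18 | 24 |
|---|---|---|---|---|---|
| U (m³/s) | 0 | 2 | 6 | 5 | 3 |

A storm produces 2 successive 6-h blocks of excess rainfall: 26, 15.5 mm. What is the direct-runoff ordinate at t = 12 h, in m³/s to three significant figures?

Q ≈ 18.7 m³/s

By discrete convolution, Q_j = Σ (P_i / 10 mm) · U_{j−i}.
At t = 12 h (j=2): Q = (26/10)·6 + (15.5/10)·2 = 18.7 m³/s.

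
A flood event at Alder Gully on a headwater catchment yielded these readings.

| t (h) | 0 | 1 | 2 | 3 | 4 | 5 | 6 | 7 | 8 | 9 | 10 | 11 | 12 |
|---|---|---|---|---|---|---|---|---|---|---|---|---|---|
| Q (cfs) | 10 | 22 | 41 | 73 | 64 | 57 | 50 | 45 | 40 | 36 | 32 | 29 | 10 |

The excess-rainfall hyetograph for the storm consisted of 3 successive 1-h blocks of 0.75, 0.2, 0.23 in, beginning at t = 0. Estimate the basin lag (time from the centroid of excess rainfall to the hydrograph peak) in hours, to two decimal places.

t_L ≈ 1.94 h

Centroid of excess rainfall: t_c = Σ P_i·t̄_i / ΣP_i = 1.0593 h (block centres at 0.5, 1.5, 2.5 h).
Hydrograph peak occurs at t = 3 h, so basin lag t_L = 3 − 1.0593 = 1.94 h.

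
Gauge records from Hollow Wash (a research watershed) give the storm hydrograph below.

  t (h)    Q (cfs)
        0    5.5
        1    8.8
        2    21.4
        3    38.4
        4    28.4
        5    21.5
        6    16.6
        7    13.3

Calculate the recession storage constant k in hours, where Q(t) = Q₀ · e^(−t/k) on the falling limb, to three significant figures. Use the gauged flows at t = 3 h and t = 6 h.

k ≈ 3.58 h

On the falling limb, Q drops from 38.4 to 16.6 cfs between t = 3 h and t = 6 h (Δt = 3 h).
k = −Δt / ln(Q₂/Q₁) = −3 / ln(16.6/38.4) = 3.58 h.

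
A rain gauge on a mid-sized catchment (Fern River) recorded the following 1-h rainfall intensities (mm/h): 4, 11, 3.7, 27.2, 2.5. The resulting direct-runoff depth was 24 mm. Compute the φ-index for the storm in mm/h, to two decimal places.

Only the 2 blocks with intensity above φ contribute runoff: 11, 27.2 mm/h.
Σ(I−φ)·Δt = d  ⇒  (11+27.2 − 2φ)·1 = 24
φ = (38.20 − 24/1) / 2 = 7.10 mm/h.

φ ≈ 7.10 mm/h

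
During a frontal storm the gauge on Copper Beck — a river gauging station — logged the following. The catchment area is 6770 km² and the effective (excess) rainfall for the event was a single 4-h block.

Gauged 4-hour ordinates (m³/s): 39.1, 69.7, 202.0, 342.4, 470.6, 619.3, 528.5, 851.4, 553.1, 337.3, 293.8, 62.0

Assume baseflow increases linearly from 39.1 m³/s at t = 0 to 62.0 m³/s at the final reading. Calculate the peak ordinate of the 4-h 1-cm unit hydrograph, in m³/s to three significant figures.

U_p ≈ 997 m³/s

Direct runoff: 0.00, 28.52, 158.74, 297.05, 423.17, 569.79, 476.91, 797.73, 497.35, 279.46, 233.88, 0.00 m³/s; ΣQ_DR = 3763 m³/s, peak = 797.73 m³/s.
Runoff depth d = ΣQ_DR·Δt / A = 3763 × 14400 / (6770 km²) = 8.003 mm.
The 1-cm UH is the DRH scaled by (10 mm)/d, so U_p = 797.73 × 10/8.003 = 997 m³/s.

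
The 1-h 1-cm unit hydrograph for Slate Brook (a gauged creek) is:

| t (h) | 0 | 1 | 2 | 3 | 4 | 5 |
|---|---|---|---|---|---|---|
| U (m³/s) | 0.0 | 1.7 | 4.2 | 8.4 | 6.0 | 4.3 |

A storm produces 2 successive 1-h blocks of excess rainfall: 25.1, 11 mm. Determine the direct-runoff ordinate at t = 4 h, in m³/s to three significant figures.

By discrete convolution, Q_j = Σ (P_i / 10 mm) · U_{j−i}.
At t = 4 h (j=4): Q = (25.1/10)·6.0 + (11/10)·8.4 = 24.3 m³/s.

Q ≈ 24.3 m³/s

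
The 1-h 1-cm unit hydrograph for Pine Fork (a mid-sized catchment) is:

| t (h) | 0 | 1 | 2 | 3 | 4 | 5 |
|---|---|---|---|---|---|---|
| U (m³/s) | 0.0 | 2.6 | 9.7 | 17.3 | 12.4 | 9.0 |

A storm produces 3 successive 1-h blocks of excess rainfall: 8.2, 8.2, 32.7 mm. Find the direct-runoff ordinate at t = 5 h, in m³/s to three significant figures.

By discrete convolution, Q_j = Σ (P_i / 10 mm) · U_{j−i}.
At t = 5 h (j=5): Q = (8.2/10)·9.0 + (8.2/10)·12.4 + (32.7/10)·17.3 = 74.1 m³/s.

Q ≈ 74.1 m³/s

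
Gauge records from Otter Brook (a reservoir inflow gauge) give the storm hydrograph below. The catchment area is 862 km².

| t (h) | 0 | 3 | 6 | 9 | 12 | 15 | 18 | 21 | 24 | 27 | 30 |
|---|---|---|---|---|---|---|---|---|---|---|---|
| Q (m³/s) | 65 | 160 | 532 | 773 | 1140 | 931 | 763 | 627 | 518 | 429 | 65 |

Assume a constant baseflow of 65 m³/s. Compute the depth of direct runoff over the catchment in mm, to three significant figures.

d ≈ 66.3 mm

Direct runoff: 0.0, 95.0, 467.0, 708.0, 1075.0, 866.0, 698.0, 562.0, 453.0, 364.0, 0.0 m³/s; ΣQ_DR = 5288 m³/s.
V = ΣQ_DR · Δt = 5288 × 10800 s = 5.711 × 10^7 m³.
Over A = 862 km², depth = V / A = 66.3 mm.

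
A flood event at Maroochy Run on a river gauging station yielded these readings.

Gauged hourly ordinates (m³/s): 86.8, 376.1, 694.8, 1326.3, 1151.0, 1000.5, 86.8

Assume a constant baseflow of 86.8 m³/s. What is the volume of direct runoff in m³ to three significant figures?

Direct-runoff ordinates (Q − Q_b): 0.0, 289.3, 608.0, 1239.5, 1064.2, 913.7, 0.0 m³/s.
ΣQ_DR = 4115 m³/s.
With Δt = 1 h = 3600 s, V = ΣQ_DR · Δt = 4115 × 3600 = 1.48 × 10^7 m³.

V ≈ 1.48 × 10^7 m³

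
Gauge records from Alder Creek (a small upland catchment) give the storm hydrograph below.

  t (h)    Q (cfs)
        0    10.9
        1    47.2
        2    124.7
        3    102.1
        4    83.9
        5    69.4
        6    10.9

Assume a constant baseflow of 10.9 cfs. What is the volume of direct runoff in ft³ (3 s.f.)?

Direct-runoff ordinates (Q − Q_b): 0.0, 36.3, 113.8, 91.2, 73.0, 58.5, 0.0 cfs.
ΣQ_DR = 372.8 cfs.
With Δt = 1 h = 3600 s, V = ΣQ_DR · Δt = 372.8 × 3600 = 1.34 × 10^6 ft³.

V ≈ 1.34 × 10^6 ft³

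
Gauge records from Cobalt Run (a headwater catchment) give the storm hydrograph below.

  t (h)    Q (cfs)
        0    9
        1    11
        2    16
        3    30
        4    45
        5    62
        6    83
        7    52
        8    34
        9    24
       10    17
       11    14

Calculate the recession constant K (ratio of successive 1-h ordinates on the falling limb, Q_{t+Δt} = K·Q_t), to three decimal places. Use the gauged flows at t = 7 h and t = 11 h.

Using the recession-limb readings at t = 7 h and t = 11 h: Q falls from 52 to 14 cfs over 4 intervals.
K = (Q₂/Q₁)^(1/4) = (14/52)^(1/4) = 0.720.

K ≈ 0.720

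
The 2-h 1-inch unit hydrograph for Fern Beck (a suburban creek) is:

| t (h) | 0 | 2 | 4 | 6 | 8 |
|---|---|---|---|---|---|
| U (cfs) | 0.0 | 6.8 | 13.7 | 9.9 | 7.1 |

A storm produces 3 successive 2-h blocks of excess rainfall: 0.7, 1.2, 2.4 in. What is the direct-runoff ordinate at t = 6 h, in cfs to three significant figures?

By discrete convolution, Q_j = Σ (P_i / 1 in) · U_{j−i}.
At t = 6 h (j=3): Q = (0.7/1)·9.9 + (1.2/1)·13.7 + (2.4/1)·6.8 = 39.7 cfs.

Q ≈ 39.7 cfs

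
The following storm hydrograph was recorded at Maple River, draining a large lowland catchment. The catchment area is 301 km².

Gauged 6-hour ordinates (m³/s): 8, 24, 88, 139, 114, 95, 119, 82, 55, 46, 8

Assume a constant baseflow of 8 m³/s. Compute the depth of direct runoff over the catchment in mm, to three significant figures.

d ≈ 49.5 mm

Direct runoff: 0.0, 16.0, 80.0, 131.0, 106.0, 87.0, 111.0, 74.0, 47.0, 38.0, 0.0 m³/s; ΣQ_DR = 690.0 m³/s.
V = ΣQ_DR · Δt = 690.0 × 21600 s = 1.490 × 10^7 m³.
Over A = 301 km², depth = V / A = 49.5 mm.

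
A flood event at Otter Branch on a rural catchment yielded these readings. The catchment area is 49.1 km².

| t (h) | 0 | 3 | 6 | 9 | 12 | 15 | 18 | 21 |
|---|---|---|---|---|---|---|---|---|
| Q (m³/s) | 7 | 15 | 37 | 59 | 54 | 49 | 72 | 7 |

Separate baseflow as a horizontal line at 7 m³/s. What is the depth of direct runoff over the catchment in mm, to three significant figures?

d ≈ 53.7 mm

Direct runoff: 0.0, 8.0, 30.0, 52.0, 47.0, 42.0, 65.0, 0.0 m³/s; ΣQ_DR = 244.0 m³/s.
V = ΣQ_DR · Δt = 244.0 × 10800 s = 2.635 × 10^6 m³.
Over A = 49.1 km², depth = V / A = 53.7 mm.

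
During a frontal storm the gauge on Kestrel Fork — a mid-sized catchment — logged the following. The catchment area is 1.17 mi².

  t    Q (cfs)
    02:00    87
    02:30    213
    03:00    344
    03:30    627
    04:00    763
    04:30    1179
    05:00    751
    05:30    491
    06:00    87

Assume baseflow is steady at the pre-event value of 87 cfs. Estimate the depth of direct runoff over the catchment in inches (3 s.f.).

Direct runoff: 0.0, 126.0, 257.0, 540.0, 676.0, 1092.0, 664.0, 404.0, 0.0 cfs; ΣQ_DR = 3759 cfs.
V = ΣQ_DR · Δt = 3759 × 1800 s = 6.766 × 10^6 ft³.
Over A = 1.17 mi², depth = V / A = 2.49 in.

d ≈ 2.49 in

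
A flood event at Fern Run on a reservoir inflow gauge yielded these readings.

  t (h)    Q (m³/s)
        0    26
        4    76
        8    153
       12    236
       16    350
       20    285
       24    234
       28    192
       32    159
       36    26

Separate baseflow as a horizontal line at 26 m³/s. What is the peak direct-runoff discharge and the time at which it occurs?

Subtracting baseflow gives direct-runoff ordinates: 0.0, 50.0, 127.0, 210.0, 324.0, 259.0, 208.0, 166.0, 133.0, 0.0 m³/s.
The maximum is 324.0 m³/s, occurring at the reading for t = 16 h.

Q_p = 324.0 m³/s at t = 16 h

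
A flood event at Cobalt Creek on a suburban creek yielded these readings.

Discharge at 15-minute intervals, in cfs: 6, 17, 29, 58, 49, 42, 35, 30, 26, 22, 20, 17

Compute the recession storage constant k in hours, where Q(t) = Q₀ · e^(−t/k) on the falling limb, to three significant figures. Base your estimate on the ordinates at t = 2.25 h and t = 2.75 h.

k ≈ 1.94 h

On the falling limb, Q drops from 22 to 17 cfs between t = 2.25 h and t = 2.75 h (Δt = 0.5 h).
k = −Δt / ln(Q₂/Q₁) = −0.5 / ln(17/22) = 1.94 h.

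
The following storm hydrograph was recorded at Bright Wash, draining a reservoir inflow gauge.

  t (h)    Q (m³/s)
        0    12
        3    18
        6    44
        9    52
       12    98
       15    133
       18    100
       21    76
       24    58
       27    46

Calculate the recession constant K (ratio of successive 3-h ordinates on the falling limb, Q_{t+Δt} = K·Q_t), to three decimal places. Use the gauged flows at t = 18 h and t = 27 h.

Using the recession-limb readings at t = 18 h and t = 27 h: Q falls from 100 to 46 m³/s over 3 intervals.
K = (Q₂/Q₁)^(1/3) = (46/100)^(1/3) = 0.772.

K ≈ 0.772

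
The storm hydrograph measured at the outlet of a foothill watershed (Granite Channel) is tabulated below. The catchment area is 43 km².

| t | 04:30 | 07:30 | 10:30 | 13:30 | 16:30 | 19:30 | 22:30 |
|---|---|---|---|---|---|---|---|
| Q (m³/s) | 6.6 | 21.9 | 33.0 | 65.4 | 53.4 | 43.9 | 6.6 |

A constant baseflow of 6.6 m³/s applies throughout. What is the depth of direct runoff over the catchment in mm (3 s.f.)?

Direct runoff: 0.0, 15.3, 26.4, 58.8, 46.8, 37.3, 0.0 m³/s; ΣQ_DR = 184.6 m³/s.
V = ΣQ_DR · Δt = 184.6 × 10800 s = 1.994 × 10^6 m³.
Over A = 43 km², depth = V / A = 46.4 mm.

d ≈ 46.4 mm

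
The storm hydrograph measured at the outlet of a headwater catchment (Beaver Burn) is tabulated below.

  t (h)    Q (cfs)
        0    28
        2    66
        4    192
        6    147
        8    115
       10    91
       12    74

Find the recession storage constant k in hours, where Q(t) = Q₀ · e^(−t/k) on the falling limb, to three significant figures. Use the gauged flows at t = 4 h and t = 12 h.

On the falling limb, Q drops from 192 to 74 cfs between t = 4 h and t = 12 h (Δt = 8 h).
k = −Δt / ln(Q₂/Q₁) = −8 / ln(74/192) = 8.39 h.

k ≈ 8.39 h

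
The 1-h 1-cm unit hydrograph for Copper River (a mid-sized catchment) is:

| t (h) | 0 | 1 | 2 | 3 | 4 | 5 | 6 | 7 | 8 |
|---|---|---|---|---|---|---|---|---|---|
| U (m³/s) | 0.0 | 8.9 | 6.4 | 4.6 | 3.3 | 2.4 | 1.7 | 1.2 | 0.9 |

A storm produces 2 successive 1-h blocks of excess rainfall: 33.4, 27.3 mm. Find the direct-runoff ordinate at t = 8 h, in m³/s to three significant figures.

Q ≈ 6.28 m³/s

By discrete convolution, Q_j = Σ (P_i / 10 mm) · U_{j−i}.
At t = 8 h (j=8): Q = (33.4/10)·0.9 + (27.3/10)·1.2 = 6.28 m³/s.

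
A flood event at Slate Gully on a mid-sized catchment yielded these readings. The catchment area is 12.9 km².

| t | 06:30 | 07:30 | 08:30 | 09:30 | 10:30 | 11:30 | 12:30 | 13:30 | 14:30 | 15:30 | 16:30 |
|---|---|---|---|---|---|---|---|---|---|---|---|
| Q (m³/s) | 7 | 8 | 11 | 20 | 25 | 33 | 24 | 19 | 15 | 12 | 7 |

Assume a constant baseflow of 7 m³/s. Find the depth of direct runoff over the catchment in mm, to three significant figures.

Direct runoff: 0.0, 1.0, 4.0, 13.0, 18.0, 26.0, 17.0, 12.0, 8.0, 5.0, 0.0 m³/s; ΣQ_DR = 104.0 m³/s.
V = ΣQ_DR · Δt = 104.0 × 3600 s = 3.744 × 10^5 m³.
Over A = 12.9 km², depth = V / A = 29.0 mm.

d ≈ 29.0 mm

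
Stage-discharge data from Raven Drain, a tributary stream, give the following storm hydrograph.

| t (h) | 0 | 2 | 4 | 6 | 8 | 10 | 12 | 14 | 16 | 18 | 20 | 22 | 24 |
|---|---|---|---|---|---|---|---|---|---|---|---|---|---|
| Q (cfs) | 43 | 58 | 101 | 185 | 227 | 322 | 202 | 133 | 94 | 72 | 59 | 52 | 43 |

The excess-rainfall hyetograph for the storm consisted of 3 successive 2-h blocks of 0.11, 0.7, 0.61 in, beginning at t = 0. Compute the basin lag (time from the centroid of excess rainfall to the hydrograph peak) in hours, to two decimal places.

t_L ≈ 6.30 h

Centroid of excess rainfall: t_c = Σ P_i·t̄_i / ΣP_i = 3.7042 h (block centres at 1, 3, 5 h).
Hydrograph peak occurs at t = 10 h, so basin lag t_L = 10 − 3.7042 = 6.30 h.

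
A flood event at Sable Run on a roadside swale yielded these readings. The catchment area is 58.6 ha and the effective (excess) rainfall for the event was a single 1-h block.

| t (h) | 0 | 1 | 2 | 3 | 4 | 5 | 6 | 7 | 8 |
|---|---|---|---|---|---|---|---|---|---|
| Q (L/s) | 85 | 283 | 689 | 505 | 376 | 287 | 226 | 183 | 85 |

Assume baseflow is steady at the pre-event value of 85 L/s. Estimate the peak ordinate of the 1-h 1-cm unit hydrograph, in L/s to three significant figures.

Direct runoff: 0.0, 198.0, 604.0, 420.0, 291.0, 202.0, 141.0, 98.0, 0.0 L/s; ΣQ_DR = 1954 L/s, peak = 604.0 L/s.
Runoff depth d = ΣQ_DR·Δt / A = 1954 × 3600 / (58.6 ha) = 12.00 mm.
The 1-cm UH is the DRH scaled by (10 mm)/d, so U_p = 604.0 × 10/12.00 = 503 L/s.

U_p ≈ 503 L/s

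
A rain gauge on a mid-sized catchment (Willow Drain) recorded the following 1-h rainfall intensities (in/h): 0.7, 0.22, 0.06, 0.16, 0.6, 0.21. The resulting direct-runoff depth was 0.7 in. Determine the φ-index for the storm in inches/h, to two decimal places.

φ ≈ 0.30 in/h

Only the 2 blocks with intensity above φ contribute runoff: 0.7, 0.6 in/h.
Σ(I−φ)·Δt = d  ⇒  (0.7+0.6 − 2φ)·1 = 0.7
φ = (1.300 − 0.7/1) / 2 = 0.30 in/h.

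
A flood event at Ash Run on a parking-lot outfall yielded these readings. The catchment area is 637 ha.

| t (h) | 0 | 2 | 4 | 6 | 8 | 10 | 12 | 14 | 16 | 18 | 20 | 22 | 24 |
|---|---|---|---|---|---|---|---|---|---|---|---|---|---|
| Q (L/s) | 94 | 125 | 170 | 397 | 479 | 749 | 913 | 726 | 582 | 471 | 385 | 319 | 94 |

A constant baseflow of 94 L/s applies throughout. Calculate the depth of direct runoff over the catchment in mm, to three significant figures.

Direct runoff: 0.0, 31.0, 76.0, 303.0, 385.0, 655.0, 819.0, 632.0, 488.0, 377.0, 291.0, 225.0, 0.0 L/s; ΣQ_DR = 4282 L/s.
V = ΣQ_DR · Δt = 4282 × 7200 s = 3.083 × 10^7 L.
Over A = 637 ha, depth = V / A = 4.84 mm.

d ≈ 4.84 mm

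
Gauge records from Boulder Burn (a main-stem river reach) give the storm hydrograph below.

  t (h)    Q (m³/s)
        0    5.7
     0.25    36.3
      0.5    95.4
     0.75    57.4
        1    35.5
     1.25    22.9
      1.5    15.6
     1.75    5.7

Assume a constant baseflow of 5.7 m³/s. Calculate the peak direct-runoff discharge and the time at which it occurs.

Subtracting baseflow gives direct-runoff ordinates: 0.0, 30.6, 89.7, 51.7, 29.8, 17.2, 9.9, 0.0 m³/s.
The maximum is 89.7 m³/s, occurring at the reading for t = 0.5 h.

Q_p = 89.7 m³/s at t = 0.5 h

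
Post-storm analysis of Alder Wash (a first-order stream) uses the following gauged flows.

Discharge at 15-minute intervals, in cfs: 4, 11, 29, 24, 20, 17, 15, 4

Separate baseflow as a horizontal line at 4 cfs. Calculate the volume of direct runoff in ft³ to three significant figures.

V ≈ 82800 ft³

Direct-runoff ordinates (Q − Q_b): 0.0, 7.0, 25.0, 20.0, 16.0, 13.0, 11.0, 0.0 cfs.
ΣQ_DR = 92.00 cfs.
With Δt = 0.25 h = 900 s, V = ΣQ_DR · Δt = 92.00 × 900 = 82800 ft³.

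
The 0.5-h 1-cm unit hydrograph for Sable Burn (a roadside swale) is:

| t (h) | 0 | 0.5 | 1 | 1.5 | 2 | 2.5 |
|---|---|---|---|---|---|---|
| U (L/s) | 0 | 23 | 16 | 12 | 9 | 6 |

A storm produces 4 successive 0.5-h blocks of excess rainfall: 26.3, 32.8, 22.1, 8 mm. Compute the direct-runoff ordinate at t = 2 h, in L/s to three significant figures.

By discrete convolution, Q_j = Σ (P_i / 10 mm) · U_{j−i}.
At t = 2 h (j=4): Q = (26.3/10)·9 + (32.8/10)·12 + (22.1/10)·16 + (8/10)·23 = 117 L/s.

Q ≈ 117 L/s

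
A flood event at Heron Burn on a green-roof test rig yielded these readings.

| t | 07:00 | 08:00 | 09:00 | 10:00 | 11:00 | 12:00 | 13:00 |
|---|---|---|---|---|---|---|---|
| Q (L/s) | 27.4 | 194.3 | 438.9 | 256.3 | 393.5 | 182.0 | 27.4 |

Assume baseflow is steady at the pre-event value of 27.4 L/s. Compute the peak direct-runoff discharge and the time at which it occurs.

Q_p = 411.5 L/s at t = 09:00

Subtracting baseflow gives direct-runoff ordinates: 0.0, 166.9, 411.5, 228.9, 366.1, 154.6, 0.0 L/s.
The maximum is 411.5 L/s, occurring at the reading for t = 09:00.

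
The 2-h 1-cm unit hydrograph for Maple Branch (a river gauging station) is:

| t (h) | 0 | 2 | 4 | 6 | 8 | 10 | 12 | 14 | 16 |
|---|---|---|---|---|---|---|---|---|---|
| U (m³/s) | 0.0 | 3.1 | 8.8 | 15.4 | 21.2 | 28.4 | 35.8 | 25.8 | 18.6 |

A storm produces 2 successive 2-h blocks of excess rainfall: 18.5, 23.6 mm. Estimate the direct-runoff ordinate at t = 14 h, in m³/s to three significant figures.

By discrete convolution, Q_j = Σ (P_i / 10 mm) · U_{j−i}.
At t = 14 h (j=7): Q = (18.5/10)·25.8 + (23.6/10)·35.8 = 132 m³/s.

Q ≈ 132 m³/s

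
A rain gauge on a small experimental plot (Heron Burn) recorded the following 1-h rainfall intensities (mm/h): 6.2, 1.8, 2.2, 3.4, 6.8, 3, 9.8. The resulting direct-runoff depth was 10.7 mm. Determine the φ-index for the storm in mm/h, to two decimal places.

φ ≈ 4.03 mm/h

Only the 3 blocks with intensity above φ contribute runoff: 6.2, 6.8, 9.8 mm/h.
Σ(I−φ)·Δt = d  ⇒  (6.2+6.8+9.8 − 3φ)·1 = 10.7
φ = (22.80 − 10.7/1) / 3 = 4.03 mm/h.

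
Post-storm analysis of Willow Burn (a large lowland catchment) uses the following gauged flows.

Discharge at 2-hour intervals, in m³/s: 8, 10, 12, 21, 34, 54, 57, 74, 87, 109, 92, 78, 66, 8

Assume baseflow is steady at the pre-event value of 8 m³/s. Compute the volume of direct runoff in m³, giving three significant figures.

V ≈ 4.31 × 10^6 m³

Direct-runoff ordinates (Q − Q_b): 0.0, 2.0, 4.0, 13.0, 26.0, 46.0, 49.0, 66.0, 79.0, 101.0, 84.0, 70.0, 58.0, 0.0 m³/s.
ΣQ_DR = 598.0 m³/s.
With Δt = 2 h = 7200 s, V = ΣQ_DR · Δt = 598.0 × 7200 = 4.31 × 10^6 m³.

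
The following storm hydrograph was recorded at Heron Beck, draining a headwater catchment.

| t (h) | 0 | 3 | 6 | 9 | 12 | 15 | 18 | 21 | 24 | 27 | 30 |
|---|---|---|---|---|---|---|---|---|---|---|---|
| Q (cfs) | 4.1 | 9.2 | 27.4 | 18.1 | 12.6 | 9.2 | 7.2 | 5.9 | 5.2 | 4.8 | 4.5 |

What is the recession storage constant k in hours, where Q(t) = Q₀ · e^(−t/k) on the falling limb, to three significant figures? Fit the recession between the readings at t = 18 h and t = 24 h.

On the falling limb, Q drops from 7.2 to 5.2 cfs between t = 18 h and t = 24 h (Δt = 6 h).
k = −Δt / ln(Q₂/Q₁) = −6 / ln(5.2/7.2) = 18.4 h.

k ≈ 18.4 h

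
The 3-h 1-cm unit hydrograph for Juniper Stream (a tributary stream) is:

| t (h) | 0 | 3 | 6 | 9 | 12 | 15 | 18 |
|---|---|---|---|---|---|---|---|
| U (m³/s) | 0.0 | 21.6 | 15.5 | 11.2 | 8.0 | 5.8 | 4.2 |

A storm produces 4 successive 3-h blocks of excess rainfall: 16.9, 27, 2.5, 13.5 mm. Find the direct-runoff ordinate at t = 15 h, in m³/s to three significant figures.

Q ≈ 55.1 m³/s

By discrete convolution, Q_j = Σ (P_i / 10 mm) · U_{j−i}.
At t = 15 h (j=5): Q = (16.9/10)·5.8 + (27/10)·8.0 + (2.5/10)·11.2 + (13.5/10)·15.5 = 55.1 m³/s.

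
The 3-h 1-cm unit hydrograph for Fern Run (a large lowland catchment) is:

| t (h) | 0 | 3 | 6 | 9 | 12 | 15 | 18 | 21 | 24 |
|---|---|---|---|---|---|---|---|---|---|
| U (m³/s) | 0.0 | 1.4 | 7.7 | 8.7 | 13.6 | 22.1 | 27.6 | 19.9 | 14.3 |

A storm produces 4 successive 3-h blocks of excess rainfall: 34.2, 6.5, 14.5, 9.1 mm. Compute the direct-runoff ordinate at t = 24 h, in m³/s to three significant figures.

By discrete convolution, Q_j = Σ (P_i / 10 mm) · U_{j−i}.
At t = 24 h (j=8): Q = (34.2/10)·14.3 + (6.5/10)·19.9 + (14.5/10)·27.6 + (9.1/10)·22.1 = 122 m³/s.

Q ≈ 122 m³/s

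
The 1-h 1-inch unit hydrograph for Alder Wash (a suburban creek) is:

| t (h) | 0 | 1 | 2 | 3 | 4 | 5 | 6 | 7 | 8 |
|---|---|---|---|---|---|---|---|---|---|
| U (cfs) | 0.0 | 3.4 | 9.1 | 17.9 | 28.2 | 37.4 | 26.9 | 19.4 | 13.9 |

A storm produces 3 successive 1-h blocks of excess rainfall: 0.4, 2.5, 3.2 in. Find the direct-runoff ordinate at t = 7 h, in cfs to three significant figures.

Q ≈ 195 cfs

By discrete convolution, Q_j = Σ (P_i / 1 in) · U_{j−i}.
At t = 7 h (j=7): Q = (0.4/1)·19.4 + (2.5/1)·26.9 + (3.2/1)·37.4 = 195 cfs.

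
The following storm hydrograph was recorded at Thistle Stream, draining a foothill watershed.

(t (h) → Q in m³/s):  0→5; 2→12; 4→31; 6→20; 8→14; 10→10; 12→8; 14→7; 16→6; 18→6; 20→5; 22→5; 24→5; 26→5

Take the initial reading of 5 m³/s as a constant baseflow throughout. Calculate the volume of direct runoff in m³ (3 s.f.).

V ≈ 4.97 × 10^5 m³

Direct-runoff ordinates (Q − Q_b): 0.0, 7.0, 26.0, 15.0, 9.0, 5.0, 3.0, 2.0, 1.0, 1.0, 0.0, 0.0, 0.0, 0.0 m³/s.
ΣQ_DR = 69.00 m³/s.
With Δt = 2 h = 7200 s, V = ΣQ_DR · Δt = 69.00 × 7200 = 4.97 × 10^5 m³.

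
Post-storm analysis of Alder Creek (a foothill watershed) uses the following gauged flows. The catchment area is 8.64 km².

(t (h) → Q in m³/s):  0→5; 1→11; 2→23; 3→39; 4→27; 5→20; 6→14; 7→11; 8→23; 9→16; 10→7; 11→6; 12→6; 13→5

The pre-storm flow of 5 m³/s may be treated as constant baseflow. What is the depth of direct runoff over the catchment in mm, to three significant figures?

d ≈ 59.6 mm

Direct runoff: 0.0, 6.0, 18.0, 34.0, 22.0, 15.0, 9.0, 6.0, 18.0, 11.0, 2.0, 1.0, 1.0, 0.0 m³/s; ΣQ_DR = 143.0 m³/s.
V = ΣQ_DR · Δt = 143.0 × 3600 s = 5.148 × 10^5 m³.
Over A = 8.64 km², depth = V / A = 59.6 mm.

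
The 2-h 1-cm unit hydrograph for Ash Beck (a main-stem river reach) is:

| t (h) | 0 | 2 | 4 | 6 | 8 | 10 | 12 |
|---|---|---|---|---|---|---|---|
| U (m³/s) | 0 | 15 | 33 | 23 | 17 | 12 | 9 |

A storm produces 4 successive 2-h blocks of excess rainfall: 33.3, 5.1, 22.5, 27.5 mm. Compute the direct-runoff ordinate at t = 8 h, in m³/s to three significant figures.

By discrete convolution, Q_j = Σ (P_i / 10 mm) · U_{j−i}.
At t = 8 h (j=4): Q = (33.3/10)·17 + (5.1/10)·23 + (22.5/10)·33 + (27.5/10)·15 = 184 m³/s.

Q ≈ 184 m³/s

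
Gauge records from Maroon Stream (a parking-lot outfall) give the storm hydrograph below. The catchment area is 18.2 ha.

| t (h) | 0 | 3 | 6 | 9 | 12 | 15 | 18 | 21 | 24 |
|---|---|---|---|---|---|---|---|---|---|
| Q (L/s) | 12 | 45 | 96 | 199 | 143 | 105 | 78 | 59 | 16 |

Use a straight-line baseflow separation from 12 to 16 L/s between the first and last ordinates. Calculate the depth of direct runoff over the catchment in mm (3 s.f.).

d ≈ 37.2 mm

Direct runoff: 0.00, 32.50, 83.00, 185.50, 129.00, 90.50, 63.00, 43.50, 0.00 L/s; ΣQ_DR = 627.0 L/s.
V = ΣQ_DR · Δt = 627.0 × 10800 s = 6.772 × 10^6 L.
Over A = 18.2 ha, depth = V / A = 37.2 mm.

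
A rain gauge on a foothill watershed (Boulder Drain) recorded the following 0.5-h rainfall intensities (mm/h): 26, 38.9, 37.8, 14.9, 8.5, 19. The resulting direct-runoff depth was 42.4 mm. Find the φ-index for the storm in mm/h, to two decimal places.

Only the 5 blocks with intensity above φ contribute runoff: 26, 38.9, 37.8, 14.9, 19 mm/h.
Σ(I−φ)·Δt = d  ⇒  (26+38.9+37.8+14.9+19 − 5φ)·0.5 = 42.4
φ = (136.6 − 42.4/0.5) / 5 = 10.36 mm/h.

φ ≈ 10.36 mm/h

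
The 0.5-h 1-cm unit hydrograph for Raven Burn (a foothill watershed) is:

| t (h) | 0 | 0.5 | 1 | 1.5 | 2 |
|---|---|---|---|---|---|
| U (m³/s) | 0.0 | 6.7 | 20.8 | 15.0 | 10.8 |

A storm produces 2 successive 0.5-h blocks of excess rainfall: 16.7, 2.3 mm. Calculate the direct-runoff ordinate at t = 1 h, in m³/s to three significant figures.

Q ≈ 36.3 m³/s

By discrete convolution, Q_j = Σ (P_i / 10 mm) · U_{j−i}.
At t = 1 h (j=2): Q = (16.7/10)·20.8 + (2.3/10)·6.7 = 36.3 m³/s.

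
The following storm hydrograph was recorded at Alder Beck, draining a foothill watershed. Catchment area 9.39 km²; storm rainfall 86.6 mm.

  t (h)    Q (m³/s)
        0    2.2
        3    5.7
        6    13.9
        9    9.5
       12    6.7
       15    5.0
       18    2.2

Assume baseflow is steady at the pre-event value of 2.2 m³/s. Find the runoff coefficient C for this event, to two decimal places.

C ≈ 0.40

ΣQ_DR = 29.80 m³/s; V = ΣQ_DR·Δt = 3.218 × 10^5 m³.
Runoff depth d = V / A = 34.27 mm.
C = d / P = 34.27 / 86.6 = 0.40.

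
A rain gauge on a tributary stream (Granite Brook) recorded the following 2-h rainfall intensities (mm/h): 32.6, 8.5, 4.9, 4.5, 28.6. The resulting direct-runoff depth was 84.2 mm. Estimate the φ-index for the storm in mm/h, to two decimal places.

Only the 2 blocks with intensity above φ contribute runoff: 32.6, 28.6 mm/h.
Σ(I−φ)·Δt = d  ⇒  (32.6+28.6 − 2φ)·2 = 84.2
φ = (61.20 − 84.2/2) / 2 = 9.55 mm/h.

φ ≈ 9.55 mm/h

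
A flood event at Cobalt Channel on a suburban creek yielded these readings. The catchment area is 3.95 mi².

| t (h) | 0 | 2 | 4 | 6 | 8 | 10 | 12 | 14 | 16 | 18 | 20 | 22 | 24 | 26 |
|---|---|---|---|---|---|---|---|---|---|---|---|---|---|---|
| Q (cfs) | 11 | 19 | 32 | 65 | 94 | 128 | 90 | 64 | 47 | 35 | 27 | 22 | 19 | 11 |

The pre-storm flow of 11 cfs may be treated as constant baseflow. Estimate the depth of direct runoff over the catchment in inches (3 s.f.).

Direct runoff: 0.0, 8.0, 21.0, 54.0, 83.0, 117.0, 79.0, 53.0, 36.0, 24.0, 16.0, 11.0, 8.0, 0.0 cfs; ΣQ_DR = 510.0 cfs.
V = ΣQ_DR · Δt = 510.0 × 7200 s = 3.672 × 10^6 ft³.
Over A = 3.95 mi², depth = V / A = 0.400 in.

d ≈ 0.400 in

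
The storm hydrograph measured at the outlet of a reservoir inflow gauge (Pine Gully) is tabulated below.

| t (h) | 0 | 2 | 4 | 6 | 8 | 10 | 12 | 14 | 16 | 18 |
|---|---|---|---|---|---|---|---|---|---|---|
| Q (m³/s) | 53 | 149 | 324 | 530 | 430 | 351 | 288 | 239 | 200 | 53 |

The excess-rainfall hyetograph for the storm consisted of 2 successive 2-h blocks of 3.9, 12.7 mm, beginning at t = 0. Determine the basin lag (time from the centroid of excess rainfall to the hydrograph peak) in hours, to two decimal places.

t_L ≈ 3.47 h

Centroid of excess rainfall: t_c = Σ P_i·t̄_i / ΣP_i = 2.5301 h (block centres at 1, 3 h).
Hydrograph peak occurs at t = 6 h, so basin lag t_L = 6 − 2.5301 = 3.47 h.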